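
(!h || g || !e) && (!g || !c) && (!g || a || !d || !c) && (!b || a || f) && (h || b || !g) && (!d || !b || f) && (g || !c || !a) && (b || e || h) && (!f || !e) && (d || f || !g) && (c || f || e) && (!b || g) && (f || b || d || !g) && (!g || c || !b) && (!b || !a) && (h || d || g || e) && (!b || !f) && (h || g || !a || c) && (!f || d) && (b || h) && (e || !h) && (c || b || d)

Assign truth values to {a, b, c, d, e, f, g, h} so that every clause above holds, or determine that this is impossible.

a ↦ true; b ↦ false; c ↦ false; d ↦ true; e ↦ true; f ↦ false; g ↦ true; h ↦ true

Case g = true:
Unit clause (!c) forces c = false.
Unit clause (!b) forces b = false.
Unit clause (h) forces h = true.
Unit clause (e) forces e = true.
Unit clause (!f) forces f = false.
Unit clause (d) forces d = true.
All clauses hold; a can take either value.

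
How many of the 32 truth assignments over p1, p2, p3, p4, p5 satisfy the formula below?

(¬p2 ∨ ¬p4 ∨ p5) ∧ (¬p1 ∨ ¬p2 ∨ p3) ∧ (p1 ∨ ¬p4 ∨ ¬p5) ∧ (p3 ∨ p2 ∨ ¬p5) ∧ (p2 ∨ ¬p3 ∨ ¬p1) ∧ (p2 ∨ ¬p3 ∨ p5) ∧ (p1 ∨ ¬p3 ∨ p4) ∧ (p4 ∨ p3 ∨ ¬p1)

There are 2^5 = 32 truth assignments over (p1, p2, p3, p4, p5).
Split on p5. With p5 = True, the clauses containing p5 are satisfied and ¬p5 drops from the rest; 3 of the 2^4 = 16 assignments to the other variables satisfy what remains.
With p5 = False, by the same count on the reduced clause set, 5 assignments work.
Total: 3 + 5 = 8.

8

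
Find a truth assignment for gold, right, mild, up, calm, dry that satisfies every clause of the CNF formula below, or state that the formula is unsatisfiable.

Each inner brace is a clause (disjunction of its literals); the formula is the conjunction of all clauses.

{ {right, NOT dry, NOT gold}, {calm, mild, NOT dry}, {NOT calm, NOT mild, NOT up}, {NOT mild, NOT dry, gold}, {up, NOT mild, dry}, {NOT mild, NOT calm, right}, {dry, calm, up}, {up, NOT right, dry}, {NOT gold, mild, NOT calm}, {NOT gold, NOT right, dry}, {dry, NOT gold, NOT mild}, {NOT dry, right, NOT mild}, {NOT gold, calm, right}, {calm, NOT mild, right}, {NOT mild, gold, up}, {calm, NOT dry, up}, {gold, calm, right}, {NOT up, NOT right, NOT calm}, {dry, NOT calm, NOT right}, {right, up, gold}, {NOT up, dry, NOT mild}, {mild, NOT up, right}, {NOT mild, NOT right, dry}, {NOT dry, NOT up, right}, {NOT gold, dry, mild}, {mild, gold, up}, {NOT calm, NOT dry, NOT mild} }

Case right = true:
Case up = true:
From the singleton clause (NOT calm), calm = false.
Case mild = true:
From the singleton clause (dry), dry = true.
From the singleton clause (gold), gold = true.
All clauses are satisfied.

gold: true,  right: true,  mild: true,  up: true,  calm: false,  dry: true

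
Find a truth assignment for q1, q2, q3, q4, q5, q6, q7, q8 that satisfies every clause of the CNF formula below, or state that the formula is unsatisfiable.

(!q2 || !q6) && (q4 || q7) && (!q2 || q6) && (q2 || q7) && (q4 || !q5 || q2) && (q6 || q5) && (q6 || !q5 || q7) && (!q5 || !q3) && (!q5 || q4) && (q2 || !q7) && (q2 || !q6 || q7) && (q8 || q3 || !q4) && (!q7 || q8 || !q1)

Suppose q2 = false.
Unit clause (q7) forces q7 = true.
Now (!q7) is unsatisfied and unit — conflict.
Undo q2 and try q2 = true.
Unit clause (!q6) forces q6 = false.
Now (q6) is unsatisfied and unit — conflict.
Either choice for q2 ends in contradiction.

UNSATISFIABLE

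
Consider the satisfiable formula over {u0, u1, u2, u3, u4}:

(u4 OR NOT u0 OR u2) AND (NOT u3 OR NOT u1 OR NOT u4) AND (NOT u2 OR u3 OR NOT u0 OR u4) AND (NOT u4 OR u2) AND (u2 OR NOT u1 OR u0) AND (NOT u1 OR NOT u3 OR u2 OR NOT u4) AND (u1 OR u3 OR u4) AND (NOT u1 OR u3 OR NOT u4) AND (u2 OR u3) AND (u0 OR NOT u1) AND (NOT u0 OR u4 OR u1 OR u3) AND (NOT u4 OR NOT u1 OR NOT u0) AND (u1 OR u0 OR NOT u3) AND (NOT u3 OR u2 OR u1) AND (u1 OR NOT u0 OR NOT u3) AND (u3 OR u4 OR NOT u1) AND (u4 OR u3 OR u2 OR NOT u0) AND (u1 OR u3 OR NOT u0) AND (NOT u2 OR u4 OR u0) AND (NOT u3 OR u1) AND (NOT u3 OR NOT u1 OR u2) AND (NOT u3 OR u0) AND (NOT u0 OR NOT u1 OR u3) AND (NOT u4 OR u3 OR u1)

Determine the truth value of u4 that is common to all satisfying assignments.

False

Suppose u4 = true.
(u2) alone gives u2 = true.
Branch on u3: set u3 = false.
(NOT u1) alone gives u1 = false.
Now (u1) is unsatisfied and unit — conflict.
So u3 must be the other value — set u3 = true.
(NOT u1) alone gives u1 = false.
Now (u1) is unsatisfied and unit — conflict.
Neither u3 = true nor u3 = false works.
So every satisfying assignment has u4 = False.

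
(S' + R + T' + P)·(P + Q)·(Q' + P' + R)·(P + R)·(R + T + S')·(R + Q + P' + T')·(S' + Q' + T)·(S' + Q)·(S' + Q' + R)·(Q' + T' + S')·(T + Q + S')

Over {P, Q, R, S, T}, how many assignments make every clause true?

There are 2^5 = 32 truth assignments over (P, Q, R, S, T).
Split on R. With R = 1, the clauses containing R are satisfied and R' drops from the rest; 6 of the 2^4 = 16 assignments to the other variables satisfy what remains.
With R = 0, by the same count on the reduced clause set, 1 assignment works.
Total: 6 + 1 = 7.

7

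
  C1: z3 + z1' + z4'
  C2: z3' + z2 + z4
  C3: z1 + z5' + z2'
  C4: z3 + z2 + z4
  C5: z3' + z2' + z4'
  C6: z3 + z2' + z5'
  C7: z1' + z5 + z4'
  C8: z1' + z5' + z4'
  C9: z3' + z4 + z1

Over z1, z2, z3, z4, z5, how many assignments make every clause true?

9

There are 2^5 = 32 truth assignments over (z1, z2, z3, z4, z5).
Split on z4. With z4 = 1, the clauses containing z4 are satisfied and z4' drops from the rest; 5 of the 2^4 = 16 assignments to the other variables satisfy what remains.
With z4 = 0, by the same count on the reduced clause set, 4 assignments work.
(One model: z1=F, z2=F, z3=F, z4=T, z5=F.)
Total: 5 + 4 = 9.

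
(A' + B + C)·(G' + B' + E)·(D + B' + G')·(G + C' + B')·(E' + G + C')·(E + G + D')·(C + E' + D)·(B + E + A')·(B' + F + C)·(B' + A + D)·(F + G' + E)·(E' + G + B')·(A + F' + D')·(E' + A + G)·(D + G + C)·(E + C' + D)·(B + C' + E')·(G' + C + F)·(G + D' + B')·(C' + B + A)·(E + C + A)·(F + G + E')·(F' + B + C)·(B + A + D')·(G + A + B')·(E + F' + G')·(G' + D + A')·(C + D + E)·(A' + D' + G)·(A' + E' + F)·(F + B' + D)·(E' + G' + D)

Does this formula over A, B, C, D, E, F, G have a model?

Yes

Try A = 1.
Try B = 1.
Try G = 1.
The clause (E) is unit, so E = 1.
The clause (D) is unit, so D = 1.
The clause (F) is unit, so F = 1.
Every clause is now satisfied; C is unconstrained.
A satisfying assignment: A ↦ 1; B ↦ 1; C ↦ 1; D ↦ 1; E ↦ 1; F ↦ 1; G ↦ 1.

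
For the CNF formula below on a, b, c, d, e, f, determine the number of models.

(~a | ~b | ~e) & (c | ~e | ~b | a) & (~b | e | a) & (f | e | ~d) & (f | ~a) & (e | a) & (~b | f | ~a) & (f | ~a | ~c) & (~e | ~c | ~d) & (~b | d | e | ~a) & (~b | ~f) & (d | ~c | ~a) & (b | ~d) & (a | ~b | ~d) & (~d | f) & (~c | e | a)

There are 2^6 = 64 truth assignments over (a, b, c, d, e, f).
Split on d. With d = 1, the clauses containing d are satisfied and ~d drops from the rest; 0 of the 2^5 = 32 assignments to the other variables satisfy what remains.
With d = 0, by the same count on the reduced clause set, 7 assignments work.
(One model: a=F, b=F, c=F, d=F, e=T, f=F.)
Total: 0 + 7 = 7.

7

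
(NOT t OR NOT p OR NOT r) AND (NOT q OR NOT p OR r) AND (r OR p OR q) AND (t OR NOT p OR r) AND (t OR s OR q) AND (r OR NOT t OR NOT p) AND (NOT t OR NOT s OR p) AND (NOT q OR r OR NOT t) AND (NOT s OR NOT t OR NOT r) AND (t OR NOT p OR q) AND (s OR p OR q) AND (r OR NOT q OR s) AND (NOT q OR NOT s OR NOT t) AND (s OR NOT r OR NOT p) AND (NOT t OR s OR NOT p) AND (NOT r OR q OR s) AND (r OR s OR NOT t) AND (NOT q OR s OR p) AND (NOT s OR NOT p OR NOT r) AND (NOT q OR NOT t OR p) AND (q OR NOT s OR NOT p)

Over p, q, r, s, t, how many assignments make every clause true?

There are 2^5 = 32 truth assignments over (p, q, r, s, t).
Split on r. With r = true, the clauses containing r are satisfied and NOT r drops from the rest; 2 of the 2^4 = 16 assignments to the other variables satisfy what remains.
With r = false, by the same count on the reduced clause set, 1 assignment works.
Total: 2 + 1 = 3.

3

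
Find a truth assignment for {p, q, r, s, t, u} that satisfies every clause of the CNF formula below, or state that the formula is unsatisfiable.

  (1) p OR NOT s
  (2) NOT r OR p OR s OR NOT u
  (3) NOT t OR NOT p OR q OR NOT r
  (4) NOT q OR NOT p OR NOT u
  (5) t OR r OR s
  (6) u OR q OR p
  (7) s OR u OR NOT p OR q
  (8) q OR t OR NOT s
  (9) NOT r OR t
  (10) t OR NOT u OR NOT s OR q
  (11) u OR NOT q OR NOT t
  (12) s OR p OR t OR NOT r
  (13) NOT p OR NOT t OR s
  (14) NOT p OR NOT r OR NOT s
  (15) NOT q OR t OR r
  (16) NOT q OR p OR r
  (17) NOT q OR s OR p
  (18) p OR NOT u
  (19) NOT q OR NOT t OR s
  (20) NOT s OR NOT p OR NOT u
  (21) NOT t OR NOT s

UNSATISFIABLE

Branch on p: set p = true.
Branch on q: set q = false.
Branch on t: set t = false.
The clause (NOT s) is unit, so s = false.
The clause (r) is unit, so r = true.
Now (NOT r) is unsatisfied and unit — conflict.
That branch fails; take t = true instead.
The clause (NOT r) is unit, so r = false.
The clause (s) is unit, so s = true.
Now (NOT s) is unsatisfied and unit — conflict.
Both values of t lead to a conflict.
That branch fails; take q = true instead.
The clause (NOT u) is unit, so u = false.
The clause (NOT t) is unit, so t = false.
The clause (NOT r) is unit, so r = false.
Now (r) is unsatisfied and unit — conflict.
Both values of q lead to a conflict.
That branch fails; take p = false instead.
The clause (NOT s) is unit, so s = false.
The clause (NOT q) is unit, so q = false.
The clause (u) is unit, so u = true.
Now (NOT u) is unsatisfied and unit — conflict.
Both values of p lead to a conflict.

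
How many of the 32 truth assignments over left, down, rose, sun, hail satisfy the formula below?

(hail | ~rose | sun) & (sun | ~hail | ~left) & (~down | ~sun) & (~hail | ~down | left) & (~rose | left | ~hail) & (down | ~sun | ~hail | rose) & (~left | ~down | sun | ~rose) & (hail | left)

There are 2^5 = 32 truth assignments over (left, down, rose, sun, hail).
Split on down. With down = 1, the clauses containing down are satisfied and ~down drops from the rest; 1 of the 2^4 = 16 assignments to the other variables satisfy what remains.
With down = 0, by the same count on the reduced clause set, 5 assignments work.
(One model: left=F, down=F, rose=F, sun=F, hail=T.)
Total: 1 + 5 = 6.

6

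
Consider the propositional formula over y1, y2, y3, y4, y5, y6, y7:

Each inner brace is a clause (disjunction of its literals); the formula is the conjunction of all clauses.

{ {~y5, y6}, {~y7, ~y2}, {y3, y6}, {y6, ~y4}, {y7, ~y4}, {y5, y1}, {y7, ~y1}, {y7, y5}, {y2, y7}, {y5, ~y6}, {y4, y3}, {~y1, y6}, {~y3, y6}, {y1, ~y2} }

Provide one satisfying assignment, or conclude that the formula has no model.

y1 ↦ 0, y2 ↦ 0, y3 ↦ 1, y4 ↦ 0, y5 ↦ 1, y6 ↦ 1, y7 ↦ 1

Try y5 = 1.
(y6) alone gives y6 = 1.
Try y7 = 1.
(~y2) alone gives y2 = 0.
Try y4 = 0.
(y3) alone gives y3 = 1.
All clauses hold; y1 can take either value.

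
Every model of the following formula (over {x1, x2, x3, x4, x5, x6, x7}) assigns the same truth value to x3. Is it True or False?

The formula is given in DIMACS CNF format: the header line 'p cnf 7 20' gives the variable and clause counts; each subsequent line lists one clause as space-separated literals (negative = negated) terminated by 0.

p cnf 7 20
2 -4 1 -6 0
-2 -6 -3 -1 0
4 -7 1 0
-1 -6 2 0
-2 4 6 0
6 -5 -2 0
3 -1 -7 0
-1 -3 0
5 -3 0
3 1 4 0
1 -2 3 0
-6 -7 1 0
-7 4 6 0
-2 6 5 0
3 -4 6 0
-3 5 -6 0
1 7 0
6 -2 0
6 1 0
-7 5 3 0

Suppose x3 = True.
The clause (¬x1) is unit, so x1 = False.
The clause (x5) is unit, so x5 = True.
The clause (x7) is unit, so x7 = True.
The clause (x4) is unit, so x4 = True.
The clause (¬x6) is unit, so x6 = False.
But (x6) is also a unit clause — contradiction.
So every satisfying assignment has x3 = False.

False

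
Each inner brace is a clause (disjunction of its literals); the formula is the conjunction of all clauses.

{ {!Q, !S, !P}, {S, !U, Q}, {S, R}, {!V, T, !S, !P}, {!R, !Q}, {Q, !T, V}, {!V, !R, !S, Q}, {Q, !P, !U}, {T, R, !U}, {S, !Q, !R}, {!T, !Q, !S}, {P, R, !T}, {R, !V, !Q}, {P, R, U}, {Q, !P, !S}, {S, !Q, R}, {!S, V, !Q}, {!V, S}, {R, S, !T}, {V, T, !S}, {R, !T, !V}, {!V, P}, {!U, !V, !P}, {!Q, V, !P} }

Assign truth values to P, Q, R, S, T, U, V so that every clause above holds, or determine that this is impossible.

Try S = false.
Unit clause (R) forces R = true.
Unit clause (!Q) forces Q = false.
Unit clause (!U) forces U = false.
Unit clause (!V) forces V = false.
Unit clause (!T) forces T = false.
No clause remains; P is free.

P=false,  Q=false,  R=true,  S=false,  T=false,  U=false,  V=false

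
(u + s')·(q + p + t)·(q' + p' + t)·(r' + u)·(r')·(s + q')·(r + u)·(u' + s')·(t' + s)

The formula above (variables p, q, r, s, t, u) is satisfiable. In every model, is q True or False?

Suppose q = 1.
The clause (r') is unit, so r = 0.
The clause (s) is unit, so s = 1.
The clause (u) is unit, so u = 1.
Now (u') is unsatisfied and unit — conflict.
So every satisfying assignment has q = False.

False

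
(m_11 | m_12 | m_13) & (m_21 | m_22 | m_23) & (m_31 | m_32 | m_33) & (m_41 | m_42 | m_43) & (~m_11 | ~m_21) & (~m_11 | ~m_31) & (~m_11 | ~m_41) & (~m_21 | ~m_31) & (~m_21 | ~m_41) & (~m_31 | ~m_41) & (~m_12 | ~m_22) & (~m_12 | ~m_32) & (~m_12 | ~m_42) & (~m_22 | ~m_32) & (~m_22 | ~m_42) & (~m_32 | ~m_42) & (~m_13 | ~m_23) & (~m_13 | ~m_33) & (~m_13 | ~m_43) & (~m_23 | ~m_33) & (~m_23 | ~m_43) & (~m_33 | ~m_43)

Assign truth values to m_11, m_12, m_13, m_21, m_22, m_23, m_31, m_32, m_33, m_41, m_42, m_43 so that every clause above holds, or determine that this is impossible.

Try m_11 = 0.
Try m_12 = 1.
Unit clause (~m_22) forces m_22 = 0.
Unit clause (~m_32) forces m_32 = 0.
Unit clause (~m_42) forces m_42 = 0.
Try m_21 = 1.
Unit clause (~m_31) forces m_31 = 0.
Unit clause (m_33) forces m_33 = 1.
Unit clause (~m_41) forces m_41 = 0.
Unit clause (m_43) forces m_43 = 1.
But (~m_43) is also a unit clause — contradiction.
Backtrack on m_21: now try m_21 = 0.
Unit clause (m_23) forces m_23 = 1.
Unit clause (~m_13) forces m_13 = 0.
Unit clause (~m_33) forces m_33 = 0.
Unit clause (m_31) forces m_31 = 1.
Unit clause (~m_41) forces m_41 = 0.
Unit clause (m_43) forces m_43 = 1.
But (~m_43) is also a unit clause — contradiction.
Either choice for m_21 ends in contradiction.
Backtrack on m_12: now try m_12 = 0.
Unit clause (m_13) forces m_13 = 1.
Unit clause (~m_23) forces m_23 = 0.
Unit clause (~m_33) forces m_33 = 0.
Unit clause (~m_43) forces m_43 = 0.
Try m_21 = 1.
Unit clause (~m_31) forces m_31 = 0.
Unit clause (m_32) forces m_32 = 1.
Unit clause (~m_41) forces m_41 = 0.
Unit clause (m_42) forces m_42 = 1.
But (~m_42) is also a unit clause — contradiction.
Backtrack on m_21: now try m_21 = 0.
Unit clause (m_22) forces m_22 = 1.
Unit clause (~m_32) forces m_32 = 0.
Unit clause (m_31) forces m_31 = 1.
Unit clause (~m_41) forces m_41 = 0.
Unit clause (m_42) forces m_42 = 1.
But (~m_42) is also a unit clause — contradiction.
Either choice for m_21 ends in contradiction.
Either choice for m_12 ends in contradiction.
Backtrack on m_11: now try m_11 = 1.
Unit clause (~m_21) forces m_21 = 0.
Unit clause (~m_31) forces m_31 = 0.
Unit clause (~m_41) forces m_41 = 0.
Try m_22 = 1.
Unit clause (~m_12) forces m_12 = 0.
Unit clause (~m_32) forces m_32 = 0.
Unit clause (m_33) forces m_33 = 1.
Unit clause (~m_42) forces m_42 = 0.
Unit clause (m_43) forces m_43 = 1.
But (~m_43) is also a unit clause — contradiction.
Backtrack on m_22: now try m_22 = 0.
Unit clause (m_23) forces m_23 = 1.
Unit clause (~m_13) forces m_13 = 0.
Unit clause (~m_33) forces m_33 = 0.
Unit clause (m_32) forces m_32 = 1.
Unit clause (~m_12) forces m_12 = 0.
Unit clause (~m_42) forces m_42 = 0.
Unit clause (m_43) forces m_43 = 1.
But (~m_43) is also a unit clause — contradiction.
Either choice for m_22 ends in contradiction.
Either choice for m_11 ends in contradiction.

UNSATISFIABLE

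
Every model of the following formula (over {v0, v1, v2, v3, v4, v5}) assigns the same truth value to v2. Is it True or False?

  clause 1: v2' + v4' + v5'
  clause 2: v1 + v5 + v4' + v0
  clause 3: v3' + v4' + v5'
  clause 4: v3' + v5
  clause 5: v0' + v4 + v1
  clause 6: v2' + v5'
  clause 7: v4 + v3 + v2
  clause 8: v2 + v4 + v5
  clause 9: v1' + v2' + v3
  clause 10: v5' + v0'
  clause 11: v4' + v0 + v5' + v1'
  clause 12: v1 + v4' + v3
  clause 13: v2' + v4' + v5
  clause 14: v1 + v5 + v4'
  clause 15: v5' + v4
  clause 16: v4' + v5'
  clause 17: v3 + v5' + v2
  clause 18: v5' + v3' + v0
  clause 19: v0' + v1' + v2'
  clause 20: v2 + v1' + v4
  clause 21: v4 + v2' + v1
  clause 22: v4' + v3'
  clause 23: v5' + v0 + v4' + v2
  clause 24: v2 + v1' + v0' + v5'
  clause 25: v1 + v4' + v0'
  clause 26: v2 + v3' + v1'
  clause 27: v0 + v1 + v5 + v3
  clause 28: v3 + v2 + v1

Suppose v2 = 1.
Unit clause (v5') forces v5 = 0.
Unit clause (v3') forces v3 = 0.
Unit clause (v1') forces v1 = 0.
Unit clause (v4') forces v4 = 0.
But (v4) is also a unit clause — contradiction.
So every satisfying assignment has v2 = False.

False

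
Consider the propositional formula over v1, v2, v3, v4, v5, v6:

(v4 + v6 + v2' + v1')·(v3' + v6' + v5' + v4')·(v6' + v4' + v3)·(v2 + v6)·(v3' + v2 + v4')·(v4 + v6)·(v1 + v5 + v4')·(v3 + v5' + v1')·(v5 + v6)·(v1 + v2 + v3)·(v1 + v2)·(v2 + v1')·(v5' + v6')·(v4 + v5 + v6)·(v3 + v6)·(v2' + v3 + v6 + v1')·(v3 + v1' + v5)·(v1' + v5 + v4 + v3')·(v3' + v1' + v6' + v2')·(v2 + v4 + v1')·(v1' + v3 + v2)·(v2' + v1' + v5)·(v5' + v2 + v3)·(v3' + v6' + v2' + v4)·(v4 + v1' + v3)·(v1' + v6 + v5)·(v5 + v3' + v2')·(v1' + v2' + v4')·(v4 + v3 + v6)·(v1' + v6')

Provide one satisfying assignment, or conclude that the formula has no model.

v1: 0,  v2: 1,  v3: 1,  v4: 1,  v5: 1,  v6: 0

Case v2 = 1:
Case v4 = 1:
The clause (v1') is unit, so v1 = 0.
The clause (v5) is unit, so v5 = 1.
The clause (v6') is unit, so v6 = 0.
The clause (v3) is unit, so v3 = 1.
All clauses are satisfied.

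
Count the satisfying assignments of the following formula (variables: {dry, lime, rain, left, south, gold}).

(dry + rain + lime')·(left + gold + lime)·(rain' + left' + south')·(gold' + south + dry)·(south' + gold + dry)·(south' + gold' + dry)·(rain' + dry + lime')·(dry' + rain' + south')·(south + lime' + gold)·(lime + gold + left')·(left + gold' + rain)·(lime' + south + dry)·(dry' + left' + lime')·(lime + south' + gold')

There are 2^6 = 64 truth assignments over (dry, lime, rain, left, south, gold).
Split on dry. With dry = 1, the clauses containing dry are satisfied and dry' drops from the rest; 5 of the 2^5 = 32 assignments to the other variables satisfy what remains.
With dry = 0, by the same count on the reduced clause set, 0 assignments work.
Total: 5 + 0 = 5.

5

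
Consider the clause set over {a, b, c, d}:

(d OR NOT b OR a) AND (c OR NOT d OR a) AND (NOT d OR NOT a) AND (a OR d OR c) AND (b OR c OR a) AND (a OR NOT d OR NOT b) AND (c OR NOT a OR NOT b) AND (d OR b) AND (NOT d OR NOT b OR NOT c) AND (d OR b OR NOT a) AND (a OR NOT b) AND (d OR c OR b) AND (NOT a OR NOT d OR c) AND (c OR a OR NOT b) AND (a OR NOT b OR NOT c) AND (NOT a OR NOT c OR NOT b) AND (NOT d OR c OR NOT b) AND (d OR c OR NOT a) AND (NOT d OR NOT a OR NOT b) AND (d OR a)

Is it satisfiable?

Yes, satisfiable

Suppose d = true.
The clause (NOT a) is unit, so a = false.
The clause (c) is unit, so c = true.
The clause (NOT b) is unit, so b = false.
All clauses are satisfied.
A satisfying assignment: a=false,  b=false,  c=true,  d=true.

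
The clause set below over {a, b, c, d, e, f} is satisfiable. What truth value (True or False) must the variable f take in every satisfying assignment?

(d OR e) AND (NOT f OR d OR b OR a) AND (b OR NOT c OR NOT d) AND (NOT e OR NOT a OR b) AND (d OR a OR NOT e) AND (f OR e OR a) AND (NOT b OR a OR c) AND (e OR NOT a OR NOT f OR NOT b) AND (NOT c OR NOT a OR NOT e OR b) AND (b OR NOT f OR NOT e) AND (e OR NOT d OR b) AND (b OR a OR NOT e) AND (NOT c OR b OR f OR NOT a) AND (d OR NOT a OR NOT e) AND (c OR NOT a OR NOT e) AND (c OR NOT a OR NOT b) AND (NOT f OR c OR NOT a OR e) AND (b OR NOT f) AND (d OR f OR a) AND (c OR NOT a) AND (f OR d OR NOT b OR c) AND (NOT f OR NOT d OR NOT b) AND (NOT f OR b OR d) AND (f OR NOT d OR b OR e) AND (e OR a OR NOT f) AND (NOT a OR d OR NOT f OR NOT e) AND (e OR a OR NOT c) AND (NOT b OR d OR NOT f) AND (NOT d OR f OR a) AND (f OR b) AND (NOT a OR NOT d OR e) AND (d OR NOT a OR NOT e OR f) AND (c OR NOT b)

False

Suppose f = true.
From the singleton clause (b), b = true.
From the singleton clause (NOT d), d = false.
That conflicts with the unit clause (d).
So every satisfying assignment has f = False.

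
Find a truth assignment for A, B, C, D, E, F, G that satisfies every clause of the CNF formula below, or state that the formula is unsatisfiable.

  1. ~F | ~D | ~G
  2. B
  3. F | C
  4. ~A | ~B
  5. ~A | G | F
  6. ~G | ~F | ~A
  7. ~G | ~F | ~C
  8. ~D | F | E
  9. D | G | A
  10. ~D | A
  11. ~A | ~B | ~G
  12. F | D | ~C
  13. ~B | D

UNSATISFIABLE

Unit clause (B) forces B = 1.
Unit clause (~A) forces A = 0.
Unit clause (~D) forces D = 0.
But (D) is also a unit clause — contradiction.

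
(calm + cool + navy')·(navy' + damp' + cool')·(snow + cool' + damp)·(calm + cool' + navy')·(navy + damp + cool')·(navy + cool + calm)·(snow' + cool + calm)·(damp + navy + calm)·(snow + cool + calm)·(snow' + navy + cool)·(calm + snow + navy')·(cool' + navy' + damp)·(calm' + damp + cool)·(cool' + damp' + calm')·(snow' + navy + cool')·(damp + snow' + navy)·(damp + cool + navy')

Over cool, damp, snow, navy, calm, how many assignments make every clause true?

4

There are 2^5 = 32 truth assignments over (cool, damp, snow, navy, calm).
Split on navy. With navy = 1, the clauses containing navy are satisfied and navy' drops from the rest; 2 of the 2^4 = 16 assignments to the other variables satisfy what remains.
With navy = 0, by the same count on the reduced clause set, 2 assignments work.
(One model: cool=F, damp=T, snow=F, navy=F, calm=T.)
Total: 2 + 2 = 4.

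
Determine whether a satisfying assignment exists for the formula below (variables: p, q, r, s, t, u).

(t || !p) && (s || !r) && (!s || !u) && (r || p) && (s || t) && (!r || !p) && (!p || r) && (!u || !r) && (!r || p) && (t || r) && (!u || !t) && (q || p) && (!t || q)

Branch on t: set t = true.
Unit clause (!u) forces u = false.
Unit clause (q) forces q = true.
Branch on s: set s = true.
Branch on r: set r = true.
Unit clause (!p) forces p = false.
But (p) is also a unit clause — contradiction.
So r must be the other value — set r = false.
Unit clause (p) forces p = true.
But (!p) is also a unit clause — contradiction.
Both values of r lead to a conflict.
So s must be the other value — set s = false.
Unit clause (!r) forces r = false.
Unit clause (p) forces p = true.
But (!p) is also a unit clause — contradiction.
Both values of s lead to a conflict.
So t must be the other value — set t = false.
Unit clause (!p) forces p = false.
Unit clause (r) forces r = true.
But (!r) is also a unit clause — contradiction.
Both values of t lead to a conflict.
No assignment satisfies every clause.

No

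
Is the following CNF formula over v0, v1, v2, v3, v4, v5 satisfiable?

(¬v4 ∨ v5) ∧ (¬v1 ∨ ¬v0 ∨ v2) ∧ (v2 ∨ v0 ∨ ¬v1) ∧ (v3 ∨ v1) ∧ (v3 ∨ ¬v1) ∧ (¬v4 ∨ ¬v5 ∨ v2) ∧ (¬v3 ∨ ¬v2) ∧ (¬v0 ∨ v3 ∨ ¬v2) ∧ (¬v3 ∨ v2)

No, unsatisfiable

Branch on v4: set v4 = False.
Branch on v3: set v3 = True.
(¬v2) alone gives v2 = False.
Now (v2) is unsatisfied and unit — conflict.
That branch fails; take v3 = False instead.
(v1) alone gives v1 = True.
Now (¬v1) is unsatisfied and unit — conflict.
Either choice for v3 ends in contradiction.
That branch fails; take v4 = True instead.
(v5) alone gives v5 = True.
(v2) alone gives v2 = True.
(¬v3) alone gives v3 = False.
(v1) alone gives v1 = True.
Now (¬v1) is unsatisfied and unit — conflict.
Either choice for v4 ends in contradiction.
No assignment satisfies every clause.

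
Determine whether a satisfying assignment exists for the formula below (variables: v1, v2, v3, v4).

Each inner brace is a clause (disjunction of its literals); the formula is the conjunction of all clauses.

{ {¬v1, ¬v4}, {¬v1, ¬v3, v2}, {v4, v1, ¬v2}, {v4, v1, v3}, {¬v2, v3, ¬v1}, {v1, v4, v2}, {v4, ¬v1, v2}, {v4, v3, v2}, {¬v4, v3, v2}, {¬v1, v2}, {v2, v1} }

Branch on v1: set v1 = False.
From the singleton clause (v2), v2 = True.
From the singleton clause (v4), v4 = True.
Every clause is now satisfied; v3 is unconstrained.
A satisfying assignment: v1 ↦ False, v2 ↦ True, v3 ↦ False, v4 ↦ True.

Yes, satisfiable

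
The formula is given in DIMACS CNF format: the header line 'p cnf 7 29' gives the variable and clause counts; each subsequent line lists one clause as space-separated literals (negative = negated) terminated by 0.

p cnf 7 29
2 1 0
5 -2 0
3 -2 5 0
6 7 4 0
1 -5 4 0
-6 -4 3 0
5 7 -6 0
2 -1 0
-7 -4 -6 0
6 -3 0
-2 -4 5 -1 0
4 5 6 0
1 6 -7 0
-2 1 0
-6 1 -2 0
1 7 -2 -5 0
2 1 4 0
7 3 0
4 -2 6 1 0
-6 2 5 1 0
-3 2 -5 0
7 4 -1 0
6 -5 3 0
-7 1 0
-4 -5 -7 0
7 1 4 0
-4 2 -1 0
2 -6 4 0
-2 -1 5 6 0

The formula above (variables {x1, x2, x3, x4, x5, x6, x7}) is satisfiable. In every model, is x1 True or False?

Suppose x1 = False.
From the singleton clause (x2), x2 = True.
But (¬x2) is also a unit clause — contradiction.
So every satisfying assignment has x1 = True.

True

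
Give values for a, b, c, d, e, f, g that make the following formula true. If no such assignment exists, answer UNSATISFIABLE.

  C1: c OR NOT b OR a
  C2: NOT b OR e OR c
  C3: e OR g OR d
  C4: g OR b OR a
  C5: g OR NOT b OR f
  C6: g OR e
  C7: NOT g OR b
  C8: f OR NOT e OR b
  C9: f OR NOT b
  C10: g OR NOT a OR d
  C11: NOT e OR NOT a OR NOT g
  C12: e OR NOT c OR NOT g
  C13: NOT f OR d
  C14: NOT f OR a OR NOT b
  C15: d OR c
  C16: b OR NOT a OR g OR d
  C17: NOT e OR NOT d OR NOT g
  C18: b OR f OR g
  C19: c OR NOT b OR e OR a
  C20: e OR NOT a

Suppose g = false.
The clause (e) is unit, so e = true.
Suppose b = true.
The clause (f) is unit, so f = true.
The clause (d) is unit, so d = true.
The clause (a) is unit, so a = true.
No clause remains; c is free.

a: true,  b: true,  c: true,  d: true,  e: true,  f: true,  g: false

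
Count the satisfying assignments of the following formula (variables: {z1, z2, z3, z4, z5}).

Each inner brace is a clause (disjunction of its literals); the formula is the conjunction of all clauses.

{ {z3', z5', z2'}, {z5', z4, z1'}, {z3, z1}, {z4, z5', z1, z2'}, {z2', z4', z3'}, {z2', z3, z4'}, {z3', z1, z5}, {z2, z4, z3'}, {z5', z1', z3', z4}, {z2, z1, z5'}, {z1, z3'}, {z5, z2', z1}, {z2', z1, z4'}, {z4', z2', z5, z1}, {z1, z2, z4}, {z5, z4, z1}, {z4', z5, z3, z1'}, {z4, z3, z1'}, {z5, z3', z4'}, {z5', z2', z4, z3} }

3

There are 2^5 = 32 truth assignments over (z1, z2, z3, z4, z5).
Split on z2. With z2 = 1, the clauses containing z2 are satisfied and z2' drops from the rest; 1 of the 2^4 = 16 assignments to the other variables satisfy what remains.
With z2 = 0, by the same count on the reduced clause set, 2 assignments work.
Total: 1 + 2 = 3.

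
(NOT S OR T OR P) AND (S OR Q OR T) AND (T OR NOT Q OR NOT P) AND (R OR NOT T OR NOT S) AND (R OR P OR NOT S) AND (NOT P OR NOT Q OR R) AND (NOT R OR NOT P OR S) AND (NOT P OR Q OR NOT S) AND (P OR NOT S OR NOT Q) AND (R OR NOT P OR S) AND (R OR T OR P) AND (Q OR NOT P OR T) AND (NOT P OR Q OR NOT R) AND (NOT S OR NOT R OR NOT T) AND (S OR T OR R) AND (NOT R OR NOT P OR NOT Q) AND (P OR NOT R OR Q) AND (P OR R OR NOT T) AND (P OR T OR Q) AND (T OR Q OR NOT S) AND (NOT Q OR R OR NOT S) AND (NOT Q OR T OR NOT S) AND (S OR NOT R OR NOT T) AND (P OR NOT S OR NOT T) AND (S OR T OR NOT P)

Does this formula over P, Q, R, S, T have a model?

Suppose S = false.
Suppose Q = true.
Suppose T = false.
(NOT P) alone gives P = false.
(R) alone gives R = true.
Every clause now holds.
A satisfying assignment: P=false,  Q=true,  R=true,  S=false,  T=false.

Yes, satisfiable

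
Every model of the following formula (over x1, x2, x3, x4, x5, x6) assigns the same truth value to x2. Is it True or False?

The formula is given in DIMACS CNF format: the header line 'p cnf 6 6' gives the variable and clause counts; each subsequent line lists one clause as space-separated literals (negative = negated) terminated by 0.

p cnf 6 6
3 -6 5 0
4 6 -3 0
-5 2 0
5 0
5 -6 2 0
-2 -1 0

Suppose x2 = False.
Unit clause (¬x5) forces x5 = False.
That conflicts with the unit clause (x5).
So every satisfying assignment has x2 = True.

True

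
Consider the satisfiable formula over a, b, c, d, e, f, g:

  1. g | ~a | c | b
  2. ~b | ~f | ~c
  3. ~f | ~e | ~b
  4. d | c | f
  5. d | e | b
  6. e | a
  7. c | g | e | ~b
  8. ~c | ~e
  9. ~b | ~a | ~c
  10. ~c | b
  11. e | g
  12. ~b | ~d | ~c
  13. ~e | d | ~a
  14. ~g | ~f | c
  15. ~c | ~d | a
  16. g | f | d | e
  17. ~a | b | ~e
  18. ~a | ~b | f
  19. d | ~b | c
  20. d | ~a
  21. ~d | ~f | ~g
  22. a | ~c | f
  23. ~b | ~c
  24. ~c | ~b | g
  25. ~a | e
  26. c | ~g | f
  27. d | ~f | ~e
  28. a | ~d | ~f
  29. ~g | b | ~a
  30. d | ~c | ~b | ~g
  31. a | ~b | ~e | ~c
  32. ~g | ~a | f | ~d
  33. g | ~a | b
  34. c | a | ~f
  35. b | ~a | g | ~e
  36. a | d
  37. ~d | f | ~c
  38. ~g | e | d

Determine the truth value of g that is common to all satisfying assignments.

False

Suppose g = 1.
Try e = 1.
The clause (~c) is unit, so c = 0.
The clause (~f) is unit, so f = 0.
But (f) is also a unit clause — contradiction.
Undo e and try e = 0.
The clause (a) is unit, so a = 1.
But (~a) is also a unit clause — contradiction.
Either choice for e ends in contradiction.
So every satisfying assignment has g = False.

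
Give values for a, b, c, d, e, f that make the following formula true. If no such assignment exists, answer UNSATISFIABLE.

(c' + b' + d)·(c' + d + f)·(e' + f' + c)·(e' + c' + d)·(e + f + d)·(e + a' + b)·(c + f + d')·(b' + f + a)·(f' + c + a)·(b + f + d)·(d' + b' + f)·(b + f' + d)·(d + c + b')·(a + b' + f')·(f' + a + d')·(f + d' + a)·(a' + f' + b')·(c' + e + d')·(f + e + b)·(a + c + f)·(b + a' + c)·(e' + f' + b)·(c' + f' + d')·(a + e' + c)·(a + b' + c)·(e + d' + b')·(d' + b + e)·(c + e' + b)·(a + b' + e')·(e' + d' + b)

UNSATISFIABLE

Case c = 0:
Case e = 0:
Case f = 1:
Unit clause (a) forces a = 1.
Unit clause (b) forces b = 1.
That conflicts with the unit clause (b').
That branch fails; take f = 0 instead.
Unit clause (d) forces d = 1.
That conflicts with the unit clause (d').
Either choice for f ends in contradiction.
That branch fails; take e = 1 instead.
Unit clause (f') forces f = 0.
Unit clause (d') forces d = 0.
Unit clause (b) forces b = 1.
That conflicts with the unit clause (b').
Either choice for e ends in contradiction.
That branch fails; take c = 1 instead.
Case b = 0:
Case d = 1:
Unit clause (e) forces e = 1.
That conflicts with the unit clause (e').
That branch fails; take d = 0 instead.
Unit clause (f) forces f = 1.
That conflicts with the unit clause (f').
Either choice for d ends in contradiction.
That branch fails; take b = 1 instead.
Unit clause (d) forces d = 1.
Unit clause (f) forces f = 1.
That conflicts with the unit clause (f').
Either choice for b ends in contradiction.
Either choice for c ends in contradiction.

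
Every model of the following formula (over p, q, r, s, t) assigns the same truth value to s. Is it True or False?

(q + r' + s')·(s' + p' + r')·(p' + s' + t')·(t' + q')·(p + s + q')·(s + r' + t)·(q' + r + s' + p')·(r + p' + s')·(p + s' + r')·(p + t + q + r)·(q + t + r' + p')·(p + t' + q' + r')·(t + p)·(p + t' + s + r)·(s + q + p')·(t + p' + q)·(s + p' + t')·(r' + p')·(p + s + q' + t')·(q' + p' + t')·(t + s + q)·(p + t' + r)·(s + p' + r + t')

False

Suppose s = 1.
Try q = 1.
Unit clause (t') forces t = 0.
Unit clause (p) forces p = 1.
Unit clause (r') forces r = 0.
That conflicts with the unit clause (r).
So q must be the other value — set q = 0.
Unit clause (r') forces r = 0.
Unit clause (p') forces p = 0.
Unit clause (t) forces t = 1.
That conflicts with the unit clause (t').
Neither q = 1 nor q = 0 works.
So every satisfying assignment has s = False.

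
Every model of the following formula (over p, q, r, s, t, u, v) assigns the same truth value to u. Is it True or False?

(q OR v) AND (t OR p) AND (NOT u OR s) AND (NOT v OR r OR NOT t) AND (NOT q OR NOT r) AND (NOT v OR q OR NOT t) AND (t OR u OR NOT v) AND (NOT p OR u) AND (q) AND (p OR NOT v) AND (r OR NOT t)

Suppose u = false.
From the singleton clause (NOT p), p = false.
From the singleton clause (t), t = true.
From the singleton clause (q), q = true.
From the singleton clause (NOT r), r = false.
That conflicts with the unit clause (r).
So every satisfying assignment has u = True.

True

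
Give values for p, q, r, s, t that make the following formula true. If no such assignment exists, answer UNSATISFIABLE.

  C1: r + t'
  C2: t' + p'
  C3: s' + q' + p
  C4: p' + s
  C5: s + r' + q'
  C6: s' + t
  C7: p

Unit clause (p) forces p = 1.
Unit clause (t') forces t = 0.
Unit clause (s) forces s = 1.
But (s') is also a unit clause — contradiction.

UNSATISFIABLE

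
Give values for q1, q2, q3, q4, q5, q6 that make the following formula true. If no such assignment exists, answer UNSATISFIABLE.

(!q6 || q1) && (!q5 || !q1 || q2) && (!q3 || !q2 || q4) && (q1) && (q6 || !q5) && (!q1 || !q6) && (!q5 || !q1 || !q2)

q1 ↦ true; q2 ↦ true; q3 ↦ false; q4 ↦ true; q5 ↦ false; q6 ↦ false

The clause (q1) is unit, so q1 = true.
The clause (!q6) is unit, so q6 = false.
The clause (!q5) is unit, so q5 = false.
Branch on q3: set q3 = false.
Every clause is now satisfied; q2, q4 are unconstrained.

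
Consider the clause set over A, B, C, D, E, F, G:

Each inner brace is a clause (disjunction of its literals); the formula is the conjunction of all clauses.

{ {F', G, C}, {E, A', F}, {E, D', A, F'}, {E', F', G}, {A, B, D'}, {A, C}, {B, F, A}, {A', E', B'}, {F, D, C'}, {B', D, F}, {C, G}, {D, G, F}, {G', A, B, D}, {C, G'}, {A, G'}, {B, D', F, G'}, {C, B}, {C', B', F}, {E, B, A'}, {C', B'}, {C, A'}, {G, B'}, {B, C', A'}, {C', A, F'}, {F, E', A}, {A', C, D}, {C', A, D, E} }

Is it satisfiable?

Case A = 1:
From the singleton clause (C), C = 1.
From the singleton clause (B'), B = 0.
Now (B) is unsatisfied and unit — conflict.
Backtrack on A: now try A = 0.
From the singleton clause (C), C = 1.
From the singleton clause (G'), G = 0.
From the singleton clause (B'), B = 0.
From the singleton clause (D'), D = 0.
From the singleton clause (F), F = 1.
Now (F') is unsatisfied and unit — conflict.
Both values of A lead to a conflict.
No assignment satisfies every clause.

Unsatisfiable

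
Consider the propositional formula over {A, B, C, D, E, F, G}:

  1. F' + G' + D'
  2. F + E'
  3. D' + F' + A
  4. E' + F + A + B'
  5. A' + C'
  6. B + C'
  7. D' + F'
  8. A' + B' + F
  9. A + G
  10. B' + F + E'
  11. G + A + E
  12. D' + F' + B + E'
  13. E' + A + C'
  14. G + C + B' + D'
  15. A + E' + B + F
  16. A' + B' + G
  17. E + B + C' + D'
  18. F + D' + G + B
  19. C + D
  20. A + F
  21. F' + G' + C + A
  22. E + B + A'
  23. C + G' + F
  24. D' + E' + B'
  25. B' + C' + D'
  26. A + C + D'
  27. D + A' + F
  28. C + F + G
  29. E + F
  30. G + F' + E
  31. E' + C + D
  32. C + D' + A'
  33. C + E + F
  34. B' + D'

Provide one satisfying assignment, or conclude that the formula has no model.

A: 0, B: 1, C: 1, D: 0, E: 0, F: 1, G: 1

Case F = 1:
Unit clause (D') forces D = 0.
Unit clause (C) forces C = 1.
Unit clause (A') forces A = 0.
Unit clause (B) forces B = 1.
Unit clause (G) forces G = 1.
Unit clause (E') forces E = 0.
All clauses are satisfied.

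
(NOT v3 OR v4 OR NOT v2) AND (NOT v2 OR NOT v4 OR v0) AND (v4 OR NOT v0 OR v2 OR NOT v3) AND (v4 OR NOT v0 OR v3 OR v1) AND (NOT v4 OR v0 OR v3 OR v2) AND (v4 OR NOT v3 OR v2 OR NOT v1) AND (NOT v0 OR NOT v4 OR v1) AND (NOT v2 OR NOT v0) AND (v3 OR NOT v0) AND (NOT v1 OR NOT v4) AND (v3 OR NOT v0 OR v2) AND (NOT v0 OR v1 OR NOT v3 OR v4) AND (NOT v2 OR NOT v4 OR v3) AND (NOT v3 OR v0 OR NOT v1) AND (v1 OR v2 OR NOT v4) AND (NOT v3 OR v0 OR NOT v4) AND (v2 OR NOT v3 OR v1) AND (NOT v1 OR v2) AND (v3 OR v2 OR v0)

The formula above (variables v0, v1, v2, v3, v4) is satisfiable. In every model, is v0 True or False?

False

Suppose v0 = true.
The clause (NOT v2) is unit, so v2 = false.
The clause (v3) is unit, so v3 = true.
The clause (v4) is unit, so v4 = true.
The clause (v1) is unit, so v1 = true.
But (NOT v1) is also a unit clause — contradiction.
So every satisfying assignment has v0 = False.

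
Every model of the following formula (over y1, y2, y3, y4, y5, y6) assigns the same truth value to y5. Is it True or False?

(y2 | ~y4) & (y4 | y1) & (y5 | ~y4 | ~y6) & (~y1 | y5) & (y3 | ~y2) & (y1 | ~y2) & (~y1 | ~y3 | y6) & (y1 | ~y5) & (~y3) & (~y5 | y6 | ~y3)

Suppose y5 = 0.
The clause (~y1) is unit, so y1 = 0.
The clause (y4) is unit, so y4 = 1.
The clause (y2) is unit, so y2 = 1.
Now (~y2) is unsatisfied and unit — conflict.
So every satisfying assignment has y5 = True.

True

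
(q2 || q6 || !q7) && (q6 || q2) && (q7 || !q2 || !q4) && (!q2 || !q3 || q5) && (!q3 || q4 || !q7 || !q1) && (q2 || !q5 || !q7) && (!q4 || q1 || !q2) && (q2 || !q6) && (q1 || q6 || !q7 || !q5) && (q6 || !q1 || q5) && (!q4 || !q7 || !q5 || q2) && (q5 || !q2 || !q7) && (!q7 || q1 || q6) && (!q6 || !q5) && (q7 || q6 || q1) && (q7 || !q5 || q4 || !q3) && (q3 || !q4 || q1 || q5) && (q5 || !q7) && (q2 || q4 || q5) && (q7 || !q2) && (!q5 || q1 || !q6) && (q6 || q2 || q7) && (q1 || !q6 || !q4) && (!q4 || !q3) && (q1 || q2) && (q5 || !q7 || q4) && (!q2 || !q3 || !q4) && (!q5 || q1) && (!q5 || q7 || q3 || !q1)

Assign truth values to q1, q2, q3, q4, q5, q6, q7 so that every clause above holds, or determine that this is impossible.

q1=true,  q2=true,  q3=false,  q4=true,  q5=true,  q6=false,  q7=true

Suppose q6 = false.
(q2) alone gives q2 = true.
(q7) alone gives q7 = true.
(q5) alone gives q5 = true.
(q1) alone gives q1 = true.
Suppose q3 = false.
All clauses hold; q4 can take either value.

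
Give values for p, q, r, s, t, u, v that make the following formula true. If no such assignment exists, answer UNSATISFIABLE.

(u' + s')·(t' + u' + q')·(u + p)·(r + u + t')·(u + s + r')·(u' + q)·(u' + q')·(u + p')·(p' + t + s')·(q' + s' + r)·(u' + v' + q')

Branch on u: set u = 0.
Unit clause (p) forces p = 1.
Now (p') is unsatisfied and unit — conflict.
Backtrack on u: now try u = 1.
Unit clause (s') forces s = 0.
Unit clause (q) forces q = 1.
Now (q') is unsatisfied and unit — conflict.
Either choice for u ends in contradiction.

UNSATISFIABLE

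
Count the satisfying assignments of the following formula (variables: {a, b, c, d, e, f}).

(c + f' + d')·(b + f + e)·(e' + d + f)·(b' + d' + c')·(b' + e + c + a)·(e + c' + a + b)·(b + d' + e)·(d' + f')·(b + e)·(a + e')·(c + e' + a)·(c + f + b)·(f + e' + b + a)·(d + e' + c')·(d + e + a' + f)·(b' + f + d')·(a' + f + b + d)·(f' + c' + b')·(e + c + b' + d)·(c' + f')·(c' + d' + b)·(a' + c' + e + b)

There are 2^6 = 64 truth assignments over (a, b, c, d, e, f).
Split on b. With b = 1, the clauses containing b are satisfied and b' drops from the rest; 2 of the 2^5 = 32 assignments to the other variables satisfy what remains.
With b = 0, by the same count on the reduced clause set, 1 assignment works.
Total: 2 + 1 = 3.

3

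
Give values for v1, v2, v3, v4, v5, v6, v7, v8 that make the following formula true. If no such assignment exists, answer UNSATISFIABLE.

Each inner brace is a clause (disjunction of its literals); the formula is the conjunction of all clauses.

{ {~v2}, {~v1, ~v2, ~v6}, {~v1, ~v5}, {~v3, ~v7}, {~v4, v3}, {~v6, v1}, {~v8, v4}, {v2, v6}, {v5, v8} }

Unit clause (~v2) forces v2 = 0.
Unit clause (v6) forces v6 = 1.
Unit clause (v1) forces v1 = 1.
Unit clause (~v5) forces v5 = 0.
Unit clause (v8) forces v8 = 1.
Unit clause (v4) forces v4 = 1.
Unit clause (v3) forces v3 = 1.
Unit clause (~v7) forces v7 = 0.
All clauses are satisfied.

v1 ↦ 1, v2 ↦ 0, v3 ↦ 1, v4 ↦ 1, v5 ↦ 0, v6 ↦ 1, v7 ↦ 0, v8 ↦ 1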